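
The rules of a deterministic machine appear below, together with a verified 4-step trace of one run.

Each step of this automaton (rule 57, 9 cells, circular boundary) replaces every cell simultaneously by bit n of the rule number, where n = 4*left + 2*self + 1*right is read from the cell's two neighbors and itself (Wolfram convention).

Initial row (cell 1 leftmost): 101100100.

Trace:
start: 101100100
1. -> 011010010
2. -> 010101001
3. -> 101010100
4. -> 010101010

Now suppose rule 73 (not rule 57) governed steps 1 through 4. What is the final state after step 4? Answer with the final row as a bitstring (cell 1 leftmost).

(re-executing steps 1..4 under rule 73; state before step 1: 101100100)
1. -> 001100000
2. -> 101101111
3. -> 101101000
4. -> 001100010

001100010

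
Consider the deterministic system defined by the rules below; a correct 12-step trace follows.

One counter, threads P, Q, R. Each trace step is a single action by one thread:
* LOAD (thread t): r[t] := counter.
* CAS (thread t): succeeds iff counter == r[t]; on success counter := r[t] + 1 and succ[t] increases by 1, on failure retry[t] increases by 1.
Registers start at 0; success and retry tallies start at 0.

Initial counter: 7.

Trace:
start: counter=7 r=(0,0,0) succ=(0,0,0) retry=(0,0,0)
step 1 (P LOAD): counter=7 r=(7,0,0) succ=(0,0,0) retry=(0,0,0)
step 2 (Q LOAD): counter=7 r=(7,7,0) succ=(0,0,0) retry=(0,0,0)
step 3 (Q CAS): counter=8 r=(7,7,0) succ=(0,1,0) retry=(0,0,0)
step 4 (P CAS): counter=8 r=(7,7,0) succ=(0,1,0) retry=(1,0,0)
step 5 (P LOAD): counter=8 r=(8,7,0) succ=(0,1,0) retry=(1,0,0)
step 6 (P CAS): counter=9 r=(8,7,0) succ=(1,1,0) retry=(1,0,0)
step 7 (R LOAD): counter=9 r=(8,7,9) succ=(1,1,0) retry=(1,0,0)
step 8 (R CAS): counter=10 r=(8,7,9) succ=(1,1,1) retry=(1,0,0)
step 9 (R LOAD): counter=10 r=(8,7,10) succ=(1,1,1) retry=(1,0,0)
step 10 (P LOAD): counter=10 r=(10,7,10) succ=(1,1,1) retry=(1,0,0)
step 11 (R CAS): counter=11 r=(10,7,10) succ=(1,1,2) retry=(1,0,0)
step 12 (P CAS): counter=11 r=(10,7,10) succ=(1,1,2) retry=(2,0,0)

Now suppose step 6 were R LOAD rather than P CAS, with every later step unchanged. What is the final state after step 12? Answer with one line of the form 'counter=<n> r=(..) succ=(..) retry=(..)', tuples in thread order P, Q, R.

counter=10 r=(9,7,9) succ=(0,1,2) retry=(2,0,0)

(re-executing from step 6 with the substitution; state before step 6: counter=8 r=(8,7,0) succ=(0,1,0) retry=(1,0,0))
step 6 (R LOAD): counter=8 r=(8,7,8) succ=(0,1,0) retry=(1,0,0)
step 7 (R LOAD): counter=8 r=(8,7,8) succ=(0,1,0) retry=(1,0,0)
step 8 (R CAS): counter=9 r=(8,7,8) succ=(0,1,1) retry=(1,0,0)
step 9 (R LOAD): counter=9 r=(8,7,9) succ=(0,1,1) retry=(1,0,0)
step 10 (P LOAD): counter=9 r=(9,7,9) succ=(0,1,1) retry=(1,0,0)
step 11 (R CAS): counter=10 r=(9,7,9) succ=(0,1,2) retry=(1,0,0)
step 12 (P CAS): counter=10 r=(9,7,9) succ=(0,1,2) retry=(2,0,0)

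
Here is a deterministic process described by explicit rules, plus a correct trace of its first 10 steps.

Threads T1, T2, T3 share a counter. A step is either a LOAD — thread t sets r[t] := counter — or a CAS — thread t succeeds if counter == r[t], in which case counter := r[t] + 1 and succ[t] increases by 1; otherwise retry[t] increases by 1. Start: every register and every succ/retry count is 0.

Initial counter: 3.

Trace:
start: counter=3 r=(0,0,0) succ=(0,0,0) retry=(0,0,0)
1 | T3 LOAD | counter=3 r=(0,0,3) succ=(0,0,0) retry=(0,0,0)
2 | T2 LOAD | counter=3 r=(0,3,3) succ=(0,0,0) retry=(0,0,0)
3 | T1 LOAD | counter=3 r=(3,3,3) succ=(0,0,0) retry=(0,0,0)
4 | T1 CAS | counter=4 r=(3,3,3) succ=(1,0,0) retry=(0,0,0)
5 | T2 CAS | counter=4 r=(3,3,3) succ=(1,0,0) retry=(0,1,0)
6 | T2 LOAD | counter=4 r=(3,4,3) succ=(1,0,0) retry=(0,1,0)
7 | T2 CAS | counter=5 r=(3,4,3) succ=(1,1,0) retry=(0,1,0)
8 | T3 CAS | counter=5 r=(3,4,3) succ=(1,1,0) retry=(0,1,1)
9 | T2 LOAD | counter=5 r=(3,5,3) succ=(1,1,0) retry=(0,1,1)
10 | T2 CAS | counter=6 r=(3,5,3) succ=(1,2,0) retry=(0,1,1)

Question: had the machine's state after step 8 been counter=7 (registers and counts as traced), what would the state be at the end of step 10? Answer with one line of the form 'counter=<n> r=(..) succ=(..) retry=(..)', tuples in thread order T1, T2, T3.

counter=8 r=(3,7,3) succ=(1,2,0) retry=(0,1,1)

state after step 8 := counter=7 r=(3,4,3) succ=(1,1,0) retry=(0,1,1)
9 | T2 LOAD | counter=7 r=(3,7,3) succ=(1,1,0) retry=(0,1,1)
10 | T2 CAS | counter=8 r=(3,7,3) succ=(1,2,0) retry=(0,1,1)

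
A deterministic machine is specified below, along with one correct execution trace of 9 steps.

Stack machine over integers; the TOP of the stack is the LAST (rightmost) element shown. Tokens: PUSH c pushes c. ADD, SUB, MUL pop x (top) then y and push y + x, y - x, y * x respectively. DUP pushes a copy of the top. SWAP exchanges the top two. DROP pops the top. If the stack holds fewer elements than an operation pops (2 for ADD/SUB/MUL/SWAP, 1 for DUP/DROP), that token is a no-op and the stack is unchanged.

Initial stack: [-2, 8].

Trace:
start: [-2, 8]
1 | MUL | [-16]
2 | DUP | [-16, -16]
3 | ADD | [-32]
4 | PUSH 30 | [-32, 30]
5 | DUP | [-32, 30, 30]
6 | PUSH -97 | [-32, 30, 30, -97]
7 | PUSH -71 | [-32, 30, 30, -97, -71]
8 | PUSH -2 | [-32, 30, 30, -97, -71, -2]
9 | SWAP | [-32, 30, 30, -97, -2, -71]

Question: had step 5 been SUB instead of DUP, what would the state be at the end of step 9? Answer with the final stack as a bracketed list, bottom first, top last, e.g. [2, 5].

[-62, -97, -2, -71]

(re-executing from step 5 with the substitution; state before step 5: [-32, 30])
5 | SUB | [-62]
6 | PUSH -97 | [-62, -97]
7 | PUSH -71 | [-62, -97, -71]
8 | PUSH -2 | [-62, -97, -71, -2]
9 | SWAP | [-62, -97, -2, -71]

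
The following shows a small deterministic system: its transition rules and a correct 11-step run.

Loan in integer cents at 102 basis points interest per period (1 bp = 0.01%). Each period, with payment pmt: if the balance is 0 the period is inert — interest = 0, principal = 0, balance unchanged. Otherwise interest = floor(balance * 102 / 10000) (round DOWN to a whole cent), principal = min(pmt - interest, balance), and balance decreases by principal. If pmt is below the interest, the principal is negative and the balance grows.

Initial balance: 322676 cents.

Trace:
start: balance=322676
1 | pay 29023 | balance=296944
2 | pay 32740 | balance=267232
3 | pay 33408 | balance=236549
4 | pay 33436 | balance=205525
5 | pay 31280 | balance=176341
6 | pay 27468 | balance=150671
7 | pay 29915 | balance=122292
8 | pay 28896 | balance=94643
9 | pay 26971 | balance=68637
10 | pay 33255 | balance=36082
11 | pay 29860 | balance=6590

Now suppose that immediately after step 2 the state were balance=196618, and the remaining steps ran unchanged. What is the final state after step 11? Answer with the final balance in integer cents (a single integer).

0

state after step 2 := balance=196618
3 | pay 33408 | balance=165215
4 | pay 33436 | balance=133464
5 | pay 31280 | balance=103545
6 | pay 27468 | balance=77133
7 | pay 29915 | balance=48004
8 | pay 28896 | balance=19597
9 | pay 26971 | balance=0
10 | pay 33255 | balance=0
11 | pay 29860 | balance=0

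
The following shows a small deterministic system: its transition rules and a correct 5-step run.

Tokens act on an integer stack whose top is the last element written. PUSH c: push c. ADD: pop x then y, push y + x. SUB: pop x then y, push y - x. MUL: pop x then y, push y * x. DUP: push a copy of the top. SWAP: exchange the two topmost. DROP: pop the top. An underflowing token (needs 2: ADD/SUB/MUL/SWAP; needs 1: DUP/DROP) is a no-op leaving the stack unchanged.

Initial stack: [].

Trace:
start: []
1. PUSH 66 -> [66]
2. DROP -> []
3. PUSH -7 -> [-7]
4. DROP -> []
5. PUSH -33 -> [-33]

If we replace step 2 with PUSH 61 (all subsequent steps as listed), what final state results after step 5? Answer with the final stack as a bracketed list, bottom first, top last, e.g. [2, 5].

[66, 61, -33]

(re-executing from step 2 with the substitution; state before step 2: [66])
2. PUSH 61 -> [66, 61]
3. PUSH -7 -> [66, 61, -7]
4. DROP -> [66, 61]
5. PUSH -33 -> [66, 61, -33]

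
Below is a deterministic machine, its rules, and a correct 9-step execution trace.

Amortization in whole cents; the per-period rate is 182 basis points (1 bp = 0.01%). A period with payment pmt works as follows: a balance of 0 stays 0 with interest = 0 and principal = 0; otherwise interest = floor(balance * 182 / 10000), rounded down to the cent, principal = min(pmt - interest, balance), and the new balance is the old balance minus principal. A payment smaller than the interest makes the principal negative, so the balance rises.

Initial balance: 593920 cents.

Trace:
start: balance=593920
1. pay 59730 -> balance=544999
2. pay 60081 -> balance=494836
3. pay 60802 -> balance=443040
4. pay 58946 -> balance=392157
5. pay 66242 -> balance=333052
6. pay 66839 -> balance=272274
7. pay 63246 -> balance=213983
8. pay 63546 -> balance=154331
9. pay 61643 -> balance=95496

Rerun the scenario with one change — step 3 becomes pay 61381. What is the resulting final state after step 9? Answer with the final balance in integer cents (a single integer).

94851

(re-executing from step 3 with the substitution; state before step 3: balance=494836)
3. pay 61381 -> balance=442461
4. pay 58946 -> balance=391567
5. pay 66242 -> balance=332451
6. pay 66839 -> balance=271662
7. pay 63246 -> balance=213360
8. pay 63546 -> balance=153697
9. pay 61643 -> balance=94851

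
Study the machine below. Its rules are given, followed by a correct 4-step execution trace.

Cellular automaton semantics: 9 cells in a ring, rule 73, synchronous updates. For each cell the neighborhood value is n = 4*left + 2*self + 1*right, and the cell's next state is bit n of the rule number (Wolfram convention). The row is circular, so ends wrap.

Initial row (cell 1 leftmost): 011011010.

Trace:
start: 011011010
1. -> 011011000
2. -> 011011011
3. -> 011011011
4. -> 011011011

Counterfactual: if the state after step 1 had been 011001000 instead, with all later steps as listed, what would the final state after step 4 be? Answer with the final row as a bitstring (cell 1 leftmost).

state after step 1 := 011001000
2. -> 011000011
3. -> 011011011
4. -> 011011011

011011011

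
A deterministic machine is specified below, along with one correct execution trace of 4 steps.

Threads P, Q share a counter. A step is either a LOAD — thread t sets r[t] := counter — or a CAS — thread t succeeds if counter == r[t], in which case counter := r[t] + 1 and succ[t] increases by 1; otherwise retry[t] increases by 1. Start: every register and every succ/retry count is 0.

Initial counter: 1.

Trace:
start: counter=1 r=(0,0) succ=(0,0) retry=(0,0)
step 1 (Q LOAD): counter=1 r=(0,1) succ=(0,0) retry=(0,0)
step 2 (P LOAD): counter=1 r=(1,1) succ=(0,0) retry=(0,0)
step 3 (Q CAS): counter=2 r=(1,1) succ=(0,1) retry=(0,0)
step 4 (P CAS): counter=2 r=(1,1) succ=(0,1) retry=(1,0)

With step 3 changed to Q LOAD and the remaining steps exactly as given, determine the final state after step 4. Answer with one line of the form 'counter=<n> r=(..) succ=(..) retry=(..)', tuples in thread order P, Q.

counter=2 r=(1,1) succ=(1,0) retry=(0,0)

(re-executing from step 3 with the substitution; state before step 3: counter=1 r=(1,1) succ=(0,0) retry=(0,0))
step 3 (Q LOAD): counter=1 r=(1,1) succ=(0,0) retry=(0,0)
step 4 (P CAS): counter=2 r=(1,1) succ=(1,0) retry=(0,0)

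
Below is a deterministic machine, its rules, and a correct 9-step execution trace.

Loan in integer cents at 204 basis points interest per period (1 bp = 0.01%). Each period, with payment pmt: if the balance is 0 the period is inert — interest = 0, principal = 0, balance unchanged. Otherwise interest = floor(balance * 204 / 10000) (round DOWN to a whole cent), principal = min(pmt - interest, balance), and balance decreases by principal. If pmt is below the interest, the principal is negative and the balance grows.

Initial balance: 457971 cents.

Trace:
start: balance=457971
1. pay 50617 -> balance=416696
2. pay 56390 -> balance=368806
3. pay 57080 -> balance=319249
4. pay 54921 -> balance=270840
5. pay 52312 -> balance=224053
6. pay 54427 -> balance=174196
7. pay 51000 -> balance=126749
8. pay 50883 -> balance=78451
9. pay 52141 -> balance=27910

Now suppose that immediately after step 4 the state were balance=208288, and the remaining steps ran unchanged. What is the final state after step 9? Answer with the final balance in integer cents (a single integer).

state after step 4 := balance=208288
5. pay 52312 -> balance=160225
6. pay 54427 -> balance=109066
7. pay 51000 -> balance=60290
8. pay 50883 -> balance=10636
9. pay 52141 -> balance=0

0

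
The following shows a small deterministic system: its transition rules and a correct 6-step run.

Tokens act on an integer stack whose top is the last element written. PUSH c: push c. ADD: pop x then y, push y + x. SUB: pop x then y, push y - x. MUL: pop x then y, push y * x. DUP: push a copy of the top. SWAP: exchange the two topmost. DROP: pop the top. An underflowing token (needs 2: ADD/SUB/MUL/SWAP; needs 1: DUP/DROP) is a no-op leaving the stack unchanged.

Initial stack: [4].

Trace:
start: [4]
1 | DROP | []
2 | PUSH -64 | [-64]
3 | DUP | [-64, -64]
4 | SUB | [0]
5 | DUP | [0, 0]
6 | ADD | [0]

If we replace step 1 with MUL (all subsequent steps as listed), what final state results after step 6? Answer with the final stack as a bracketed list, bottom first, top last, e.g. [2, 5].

[4, 0]

(re-executing from step 1 with the substitution; state before step 1: [4])
1 | MUL | [4]
2 | PUSH -64 | [4, -64]
3 | DUP | [4, -64, -64]
4 | SUB | [4, 0]
5 | DUP | [4, 0, 0]
6 | ADD | [4, 0]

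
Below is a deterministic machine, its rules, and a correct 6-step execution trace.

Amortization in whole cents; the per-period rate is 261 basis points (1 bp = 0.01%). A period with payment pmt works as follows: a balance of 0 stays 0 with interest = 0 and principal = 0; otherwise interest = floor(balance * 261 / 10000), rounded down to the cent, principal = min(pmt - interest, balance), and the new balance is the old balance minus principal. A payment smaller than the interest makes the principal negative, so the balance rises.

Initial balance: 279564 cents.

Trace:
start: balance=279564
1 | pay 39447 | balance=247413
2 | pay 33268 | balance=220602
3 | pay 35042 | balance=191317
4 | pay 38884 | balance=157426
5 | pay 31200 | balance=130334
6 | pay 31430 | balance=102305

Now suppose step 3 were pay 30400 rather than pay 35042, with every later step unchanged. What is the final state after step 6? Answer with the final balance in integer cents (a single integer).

107321

(re-executing from step 3 with the substitution; state before step 3: balance=220602)
3 | pay 30400 | balance=195959
4 | pay 38884 | balance=162189
5 | pay 31200 | balance=135222
6 | pay 31430 | balance=107321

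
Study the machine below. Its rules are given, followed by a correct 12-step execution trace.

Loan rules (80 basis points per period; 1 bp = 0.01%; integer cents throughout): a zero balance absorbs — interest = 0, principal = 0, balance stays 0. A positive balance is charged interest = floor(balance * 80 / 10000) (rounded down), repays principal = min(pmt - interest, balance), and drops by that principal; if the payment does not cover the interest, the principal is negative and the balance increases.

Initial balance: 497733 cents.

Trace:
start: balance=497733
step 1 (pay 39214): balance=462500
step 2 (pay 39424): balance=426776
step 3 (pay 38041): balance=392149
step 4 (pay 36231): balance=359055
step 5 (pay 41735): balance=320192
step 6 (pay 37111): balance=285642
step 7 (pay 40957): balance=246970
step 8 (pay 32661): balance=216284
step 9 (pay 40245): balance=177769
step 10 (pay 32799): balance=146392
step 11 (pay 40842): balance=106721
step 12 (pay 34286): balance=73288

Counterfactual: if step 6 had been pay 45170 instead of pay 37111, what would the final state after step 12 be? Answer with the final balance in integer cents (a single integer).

(re-executing from step 6 with the substitution; state before step 6: balance=320192)
step 6 (pay 45170): balance=277583
step 7 (pay 40957): balance=238846
step 8 (pay 32661): balance=208095
step 9 (pay 40245): balance=169514
step 10 (pay 32799): balance=138071
step 11 (pay 40842): balance=98333
step 12 (pay 34286): balance=64833

64833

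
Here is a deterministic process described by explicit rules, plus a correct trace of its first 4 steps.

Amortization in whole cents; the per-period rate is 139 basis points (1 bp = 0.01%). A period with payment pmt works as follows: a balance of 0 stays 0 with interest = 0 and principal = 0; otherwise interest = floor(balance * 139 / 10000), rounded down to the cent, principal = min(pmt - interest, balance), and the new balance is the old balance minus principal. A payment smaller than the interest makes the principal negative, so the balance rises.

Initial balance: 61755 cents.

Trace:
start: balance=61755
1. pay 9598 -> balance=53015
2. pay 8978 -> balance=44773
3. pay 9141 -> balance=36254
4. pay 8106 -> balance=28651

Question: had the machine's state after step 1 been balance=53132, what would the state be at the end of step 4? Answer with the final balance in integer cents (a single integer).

state after step 1 := balance=53132
2. pay 8978 -> balance=44892
3. pay 9141 -> balance=36374
4. pay 8106 -> balance=28773

28773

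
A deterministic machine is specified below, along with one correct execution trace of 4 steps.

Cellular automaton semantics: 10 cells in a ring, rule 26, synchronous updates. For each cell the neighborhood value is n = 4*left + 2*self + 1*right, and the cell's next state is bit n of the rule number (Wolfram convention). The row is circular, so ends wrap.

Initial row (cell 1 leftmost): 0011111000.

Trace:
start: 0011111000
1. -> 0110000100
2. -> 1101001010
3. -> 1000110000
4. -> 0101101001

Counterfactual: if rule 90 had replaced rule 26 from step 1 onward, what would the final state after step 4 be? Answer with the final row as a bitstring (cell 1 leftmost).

0110001100

(re-executing steps 1..4 under rule 90; state before step 1: 0011111000)
1. -> 0110001100
2. -> 1111011110
3. -> 1001010010
4. -> 0110001100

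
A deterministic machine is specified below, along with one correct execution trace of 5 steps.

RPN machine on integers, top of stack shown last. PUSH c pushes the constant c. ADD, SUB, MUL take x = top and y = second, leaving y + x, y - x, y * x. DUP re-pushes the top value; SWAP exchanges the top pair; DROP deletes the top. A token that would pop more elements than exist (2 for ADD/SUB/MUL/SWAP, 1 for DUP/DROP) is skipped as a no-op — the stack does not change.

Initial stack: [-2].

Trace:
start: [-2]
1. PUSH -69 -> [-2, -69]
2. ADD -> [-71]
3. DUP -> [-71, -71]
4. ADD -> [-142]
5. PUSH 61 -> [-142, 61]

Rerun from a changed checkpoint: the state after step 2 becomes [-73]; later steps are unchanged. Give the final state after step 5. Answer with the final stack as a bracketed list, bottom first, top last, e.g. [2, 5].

[-146, 61]

state after step 2 := [-73]
3. DUP -> [-73, -73]
4. ADD -> [-146]
5. PUSH 61 -> [-146, 61]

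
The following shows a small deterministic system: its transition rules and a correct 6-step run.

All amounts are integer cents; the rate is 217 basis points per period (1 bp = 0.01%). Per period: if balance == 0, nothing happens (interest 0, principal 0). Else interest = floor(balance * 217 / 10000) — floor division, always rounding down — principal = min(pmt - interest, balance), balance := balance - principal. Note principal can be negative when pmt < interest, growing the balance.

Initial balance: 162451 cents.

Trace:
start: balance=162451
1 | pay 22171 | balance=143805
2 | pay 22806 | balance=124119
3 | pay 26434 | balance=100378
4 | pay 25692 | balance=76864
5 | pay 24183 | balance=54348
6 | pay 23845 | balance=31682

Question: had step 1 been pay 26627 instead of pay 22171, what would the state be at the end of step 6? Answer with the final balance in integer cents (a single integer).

26720

(re-executing from step 1 with the substitution; state before step 1: balance=162451)
1 | pay 26627 | balance=139349
2 | pay 22806 | balance=119566
3 | pay 26434 | balance=95726
4 | pay 25692 | balance=72111
5 | pay 24183 | balance=49492
6 | pay 23845 | balance=26720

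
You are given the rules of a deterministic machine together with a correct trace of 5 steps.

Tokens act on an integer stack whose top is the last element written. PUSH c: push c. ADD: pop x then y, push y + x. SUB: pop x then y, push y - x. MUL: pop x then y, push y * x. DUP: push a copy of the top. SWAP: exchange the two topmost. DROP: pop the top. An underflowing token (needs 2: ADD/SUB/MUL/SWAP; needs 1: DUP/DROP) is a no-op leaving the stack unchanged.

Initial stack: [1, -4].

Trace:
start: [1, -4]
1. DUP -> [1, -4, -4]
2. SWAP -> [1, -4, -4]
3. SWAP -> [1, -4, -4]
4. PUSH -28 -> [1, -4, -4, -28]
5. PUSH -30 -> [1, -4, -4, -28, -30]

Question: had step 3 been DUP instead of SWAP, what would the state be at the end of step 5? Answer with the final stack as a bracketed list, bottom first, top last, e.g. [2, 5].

(re-executing from step 3 with the substitution; state before step 3: [1, -4, -4])
3. DUP -> [1, -4, -4, -4]
4. PUSH -28 -> [1, -4, -4, -4, -28]
5. PUSH -30 -> [1, -4, -4, -4, -28, -30]

[1, -4, -4, -4, -28, -30]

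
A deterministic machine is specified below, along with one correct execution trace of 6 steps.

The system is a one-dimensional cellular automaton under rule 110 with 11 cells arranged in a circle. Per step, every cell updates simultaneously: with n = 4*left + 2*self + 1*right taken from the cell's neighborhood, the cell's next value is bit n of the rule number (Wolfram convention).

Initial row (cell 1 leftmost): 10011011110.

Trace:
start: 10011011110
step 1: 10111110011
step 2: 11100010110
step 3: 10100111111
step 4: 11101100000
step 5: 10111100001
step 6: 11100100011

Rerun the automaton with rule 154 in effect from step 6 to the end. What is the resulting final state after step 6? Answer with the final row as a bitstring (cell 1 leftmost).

00111010011

(re-executing step 6 under rule 154; state before step 6: 10111100001)
step 6: 00111010011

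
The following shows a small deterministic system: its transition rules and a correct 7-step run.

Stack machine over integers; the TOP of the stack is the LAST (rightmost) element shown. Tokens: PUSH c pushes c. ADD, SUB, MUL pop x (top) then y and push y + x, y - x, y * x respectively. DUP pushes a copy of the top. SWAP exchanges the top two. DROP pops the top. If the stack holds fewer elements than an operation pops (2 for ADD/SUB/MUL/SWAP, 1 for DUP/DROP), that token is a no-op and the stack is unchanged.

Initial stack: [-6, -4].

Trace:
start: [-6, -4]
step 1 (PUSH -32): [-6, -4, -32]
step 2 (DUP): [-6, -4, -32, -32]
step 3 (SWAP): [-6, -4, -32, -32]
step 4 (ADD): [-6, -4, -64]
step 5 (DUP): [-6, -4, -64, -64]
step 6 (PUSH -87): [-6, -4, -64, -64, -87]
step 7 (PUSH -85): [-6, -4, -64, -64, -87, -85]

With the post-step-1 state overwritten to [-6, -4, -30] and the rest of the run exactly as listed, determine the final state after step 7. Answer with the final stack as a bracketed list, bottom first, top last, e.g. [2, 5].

state after step 1 := [-6, -4, -30]
step 2 (DUP): [-6, -4, -30, -30]
step 3 (SWAP): [-6, -4, -30, -30]
step 4 (ADD): [-6, -4, -60]
step 5 (DUP): [-6, -4, -60, -60]
step 6 (PUSH -87): [-6, -4, -60, -60, -87]
step 7 (PUSH -85): [-6, -4, -60, -60, -87, -85]

[-6, -4, -60, -60, -87, -85]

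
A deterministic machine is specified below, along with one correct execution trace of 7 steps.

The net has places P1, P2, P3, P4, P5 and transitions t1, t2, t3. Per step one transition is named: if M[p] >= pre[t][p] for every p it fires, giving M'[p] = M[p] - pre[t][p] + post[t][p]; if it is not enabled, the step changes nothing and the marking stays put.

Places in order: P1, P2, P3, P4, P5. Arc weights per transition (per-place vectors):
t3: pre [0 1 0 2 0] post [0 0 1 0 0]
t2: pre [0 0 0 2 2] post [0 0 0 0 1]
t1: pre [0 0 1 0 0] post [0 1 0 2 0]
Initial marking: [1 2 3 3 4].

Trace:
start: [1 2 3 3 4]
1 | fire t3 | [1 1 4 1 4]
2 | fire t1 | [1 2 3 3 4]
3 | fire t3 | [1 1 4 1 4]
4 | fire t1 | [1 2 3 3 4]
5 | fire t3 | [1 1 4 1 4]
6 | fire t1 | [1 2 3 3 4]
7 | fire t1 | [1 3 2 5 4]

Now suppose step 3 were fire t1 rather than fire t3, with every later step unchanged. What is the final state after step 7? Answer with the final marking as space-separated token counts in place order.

(re-executing from step 3 with the substitution; state before step 3: [1 2 3 3 4])
3 | fire t1 | [1 3 2 5 4]
4 | fire t1 | [1 4 1 7 4]
5 | fire t3 | [1 3 2 5 4]
6 | fire t1 | [1 4 1 7 4]
7 | fire t1 | [1 5 0 9 4]

1 5 0 9 4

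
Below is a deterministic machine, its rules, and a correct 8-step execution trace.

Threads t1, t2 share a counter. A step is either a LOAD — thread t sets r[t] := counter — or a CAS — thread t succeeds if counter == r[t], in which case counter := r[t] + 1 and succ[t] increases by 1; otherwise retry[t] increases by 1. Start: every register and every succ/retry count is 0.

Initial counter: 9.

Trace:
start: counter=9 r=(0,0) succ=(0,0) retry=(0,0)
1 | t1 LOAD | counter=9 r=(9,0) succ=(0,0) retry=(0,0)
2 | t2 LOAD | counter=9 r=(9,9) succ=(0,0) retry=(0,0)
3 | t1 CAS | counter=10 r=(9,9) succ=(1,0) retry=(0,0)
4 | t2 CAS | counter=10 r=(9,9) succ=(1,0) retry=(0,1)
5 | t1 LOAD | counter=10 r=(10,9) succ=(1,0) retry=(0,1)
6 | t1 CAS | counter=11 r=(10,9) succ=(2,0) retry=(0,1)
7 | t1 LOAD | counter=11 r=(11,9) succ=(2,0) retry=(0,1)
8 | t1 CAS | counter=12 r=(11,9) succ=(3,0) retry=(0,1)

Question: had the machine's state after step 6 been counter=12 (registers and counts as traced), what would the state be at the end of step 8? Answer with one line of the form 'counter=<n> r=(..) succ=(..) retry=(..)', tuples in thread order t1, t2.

state after step 6 := counter=12 r=(10,9) succ=(2,0) retry=(0,1)
7 | t1 LOAD | counter=12 r=(12,9) succ=(2,0) retry=(0,1)
8 | t1 CAS | counter=13 r=(12,9) succ=(3,0) retry=(0,1)

counter=13 r=(12,9) succ=(3,0) retry=(0,1)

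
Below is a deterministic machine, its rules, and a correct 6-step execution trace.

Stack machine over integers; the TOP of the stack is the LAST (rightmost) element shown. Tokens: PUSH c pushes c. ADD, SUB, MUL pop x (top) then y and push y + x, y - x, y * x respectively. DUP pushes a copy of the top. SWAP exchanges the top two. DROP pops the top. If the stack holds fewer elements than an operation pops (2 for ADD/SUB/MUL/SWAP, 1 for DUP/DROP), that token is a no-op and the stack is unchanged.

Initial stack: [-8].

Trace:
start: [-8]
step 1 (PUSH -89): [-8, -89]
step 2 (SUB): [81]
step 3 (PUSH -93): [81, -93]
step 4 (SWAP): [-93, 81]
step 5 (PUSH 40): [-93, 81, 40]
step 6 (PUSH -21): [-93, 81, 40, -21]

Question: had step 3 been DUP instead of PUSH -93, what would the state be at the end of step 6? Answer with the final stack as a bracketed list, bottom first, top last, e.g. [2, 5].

(re-executing from step 3 with the substitution; state before step 3: [81])
step 3 (DUP): [81, 81]
step 4 (SWAP): [81, 81]
step 5 (PUSH 40): [81, 81, 40]
step 6 (PUSH -21): [81, 81, 40, -21]

[81, 81, 40, -21]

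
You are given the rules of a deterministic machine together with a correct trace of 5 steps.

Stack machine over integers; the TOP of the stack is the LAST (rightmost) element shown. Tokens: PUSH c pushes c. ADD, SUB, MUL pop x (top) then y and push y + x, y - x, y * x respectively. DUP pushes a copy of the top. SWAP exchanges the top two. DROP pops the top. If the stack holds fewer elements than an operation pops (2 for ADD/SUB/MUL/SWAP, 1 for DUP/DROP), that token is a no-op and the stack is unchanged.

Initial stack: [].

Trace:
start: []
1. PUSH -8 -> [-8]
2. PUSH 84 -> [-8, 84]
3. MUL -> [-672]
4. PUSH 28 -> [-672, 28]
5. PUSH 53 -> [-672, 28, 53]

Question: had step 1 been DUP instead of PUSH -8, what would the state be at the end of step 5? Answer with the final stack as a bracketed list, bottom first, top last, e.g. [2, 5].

(re-executing from step 1 with the substitution; state before step 1: [])
1. DUP -> []
2. PUSH 84 -> [84]
3. MUL -> [84]
4. PUSH 28 -> [84, 28]
5. PUSH 53 -> [84, 28, 53]

[84, 28, 53]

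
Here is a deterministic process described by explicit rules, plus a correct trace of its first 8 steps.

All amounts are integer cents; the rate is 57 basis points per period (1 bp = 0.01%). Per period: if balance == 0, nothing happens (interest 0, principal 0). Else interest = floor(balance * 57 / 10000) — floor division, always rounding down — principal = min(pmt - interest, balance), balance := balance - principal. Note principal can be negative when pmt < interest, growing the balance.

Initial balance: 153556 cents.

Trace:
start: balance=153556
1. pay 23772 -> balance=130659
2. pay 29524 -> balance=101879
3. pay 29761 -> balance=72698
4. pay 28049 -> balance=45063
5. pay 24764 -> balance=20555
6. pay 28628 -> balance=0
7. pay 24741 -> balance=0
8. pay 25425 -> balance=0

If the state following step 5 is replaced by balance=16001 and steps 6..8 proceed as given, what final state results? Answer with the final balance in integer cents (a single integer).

state after step 5 := balance=16001
6. pay 28628 -> balance=0
7. pay 24741 -> balance=0
8. pay 25425 -> balance=0

0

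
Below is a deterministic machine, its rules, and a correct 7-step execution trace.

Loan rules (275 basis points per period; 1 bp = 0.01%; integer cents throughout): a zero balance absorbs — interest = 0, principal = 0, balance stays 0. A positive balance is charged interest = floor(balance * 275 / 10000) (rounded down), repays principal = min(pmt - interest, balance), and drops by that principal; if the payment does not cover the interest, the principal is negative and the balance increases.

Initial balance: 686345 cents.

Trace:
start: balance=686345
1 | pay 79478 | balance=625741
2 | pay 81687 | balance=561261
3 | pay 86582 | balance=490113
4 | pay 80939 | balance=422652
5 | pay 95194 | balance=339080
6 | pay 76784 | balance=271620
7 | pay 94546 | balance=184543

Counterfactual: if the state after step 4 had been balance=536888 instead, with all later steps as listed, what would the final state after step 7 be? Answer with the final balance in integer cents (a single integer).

308466

state after step 4 := balance=536888
5 | pay 95194 | balance=456458
6 | pay 76784 | balance=392226
7 | pay 94546 | balance=308466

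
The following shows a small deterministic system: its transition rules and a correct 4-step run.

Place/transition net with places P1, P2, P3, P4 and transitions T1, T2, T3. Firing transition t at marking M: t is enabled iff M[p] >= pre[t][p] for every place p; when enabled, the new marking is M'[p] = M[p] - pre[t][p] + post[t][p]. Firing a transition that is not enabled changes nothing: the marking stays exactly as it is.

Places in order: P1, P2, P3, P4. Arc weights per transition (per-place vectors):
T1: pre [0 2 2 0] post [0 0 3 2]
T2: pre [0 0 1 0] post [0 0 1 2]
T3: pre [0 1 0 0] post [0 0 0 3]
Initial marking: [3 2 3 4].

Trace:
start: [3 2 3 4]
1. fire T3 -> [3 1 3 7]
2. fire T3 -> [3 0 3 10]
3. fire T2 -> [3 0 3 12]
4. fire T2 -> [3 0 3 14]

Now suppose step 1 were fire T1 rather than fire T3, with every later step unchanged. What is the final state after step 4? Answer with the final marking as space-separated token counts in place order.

(re-executing from step 1 with the substitution; state before step 1: [3 2 3 4])
1. fire T1 -> [3 0 4 6]
2. fire T3 -> [3 0 4 6]
3. fire T2 -> [3 0 4 8]
4. fire T2 -> [3 0 4 10]

3 0 4 10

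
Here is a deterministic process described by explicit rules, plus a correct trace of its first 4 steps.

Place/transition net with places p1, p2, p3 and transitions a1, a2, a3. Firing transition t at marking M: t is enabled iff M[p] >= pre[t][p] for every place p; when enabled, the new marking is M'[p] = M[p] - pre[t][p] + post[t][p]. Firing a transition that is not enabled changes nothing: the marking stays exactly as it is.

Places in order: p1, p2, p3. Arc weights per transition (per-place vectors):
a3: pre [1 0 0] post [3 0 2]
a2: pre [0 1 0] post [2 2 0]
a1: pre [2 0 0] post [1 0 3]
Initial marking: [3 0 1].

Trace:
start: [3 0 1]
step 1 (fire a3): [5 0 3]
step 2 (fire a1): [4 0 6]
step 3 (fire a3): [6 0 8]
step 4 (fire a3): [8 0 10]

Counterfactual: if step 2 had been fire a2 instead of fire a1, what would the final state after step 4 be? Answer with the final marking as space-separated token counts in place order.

9 0 7

(re-executing from step 2 with the substitution; state before step 2: [5 0 3])
step 2 (fire a2): [5 0 3]
step 3 (fire a3): [7 0 5]
step 4 (fire a3): [9 0 7]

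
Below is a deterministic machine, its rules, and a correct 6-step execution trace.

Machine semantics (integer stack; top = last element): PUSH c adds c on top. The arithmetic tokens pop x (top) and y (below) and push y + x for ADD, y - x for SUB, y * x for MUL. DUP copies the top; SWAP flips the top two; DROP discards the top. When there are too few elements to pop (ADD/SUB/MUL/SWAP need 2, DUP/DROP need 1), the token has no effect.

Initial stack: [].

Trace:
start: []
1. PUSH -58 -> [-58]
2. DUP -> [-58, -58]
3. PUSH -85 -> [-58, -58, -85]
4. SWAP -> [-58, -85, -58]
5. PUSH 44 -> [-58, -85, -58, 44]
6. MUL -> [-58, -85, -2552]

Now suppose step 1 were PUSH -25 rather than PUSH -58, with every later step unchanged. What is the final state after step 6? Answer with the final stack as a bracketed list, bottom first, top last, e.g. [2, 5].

[-25, -85, -1100]

(re-executing from step 1 with the substitution; state before step 1: [])
1. PUSH -25 -> [-25]
2. DUP -> [-25, -25]
3. PUSH -85 -> [-25, -25, -85]
4. SWAP -> [-25, -85, -25]
5. PUSH 44 -> [-25, -85, -25, 44]
6. MUL -> [-25, -85, -1100]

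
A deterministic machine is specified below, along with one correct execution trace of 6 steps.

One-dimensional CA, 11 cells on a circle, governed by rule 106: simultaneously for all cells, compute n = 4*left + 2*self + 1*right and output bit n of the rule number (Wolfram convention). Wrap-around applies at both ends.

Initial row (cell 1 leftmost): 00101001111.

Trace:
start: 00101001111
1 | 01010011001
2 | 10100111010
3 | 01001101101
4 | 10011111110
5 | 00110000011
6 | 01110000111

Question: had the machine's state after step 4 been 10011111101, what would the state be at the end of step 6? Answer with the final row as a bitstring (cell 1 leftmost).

state after step 4 := 10011111101
5 | 10110000111
6 | 11110001100

11110001100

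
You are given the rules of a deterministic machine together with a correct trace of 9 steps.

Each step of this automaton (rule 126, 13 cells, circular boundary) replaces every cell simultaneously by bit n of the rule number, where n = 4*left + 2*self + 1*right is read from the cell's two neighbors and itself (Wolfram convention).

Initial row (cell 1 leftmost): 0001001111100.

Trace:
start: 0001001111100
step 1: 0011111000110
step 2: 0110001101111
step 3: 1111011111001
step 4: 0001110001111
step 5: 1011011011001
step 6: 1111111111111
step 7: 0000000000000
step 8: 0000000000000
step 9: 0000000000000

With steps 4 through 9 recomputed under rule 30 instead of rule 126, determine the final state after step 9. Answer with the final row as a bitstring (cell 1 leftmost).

(re-executing steps 4..9 under rule 30; state before step 4: 1111011111001)
step 4: 0000010000111
step 5: 1000111001100
step 6: 1101100111011
step 7: 0001011100010
step 8: 0011010010111
step 9: 1110011110100

1110011110100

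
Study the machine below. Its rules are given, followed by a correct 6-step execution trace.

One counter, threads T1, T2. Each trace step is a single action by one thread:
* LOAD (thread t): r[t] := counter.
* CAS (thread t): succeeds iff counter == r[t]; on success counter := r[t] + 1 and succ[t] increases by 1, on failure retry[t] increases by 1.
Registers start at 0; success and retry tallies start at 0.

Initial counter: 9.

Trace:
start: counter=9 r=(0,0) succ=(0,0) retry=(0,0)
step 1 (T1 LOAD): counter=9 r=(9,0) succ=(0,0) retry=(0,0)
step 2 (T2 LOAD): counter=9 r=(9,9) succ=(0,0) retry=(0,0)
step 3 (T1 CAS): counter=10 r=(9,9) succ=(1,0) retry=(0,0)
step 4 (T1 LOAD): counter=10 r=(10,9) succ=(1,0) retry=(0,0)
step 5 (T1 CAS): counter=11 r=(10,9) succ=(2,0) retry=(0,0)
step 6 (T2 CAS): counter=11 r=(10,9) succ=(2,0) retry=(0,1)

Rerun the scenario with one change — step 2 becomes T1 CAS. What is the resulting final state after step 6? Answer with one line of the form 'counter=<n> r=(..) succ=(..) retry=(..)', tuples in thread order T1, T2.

counter=11 r=(10,0) succ=(2,0) retry=(1,1)

(re-executing from step 2 with the substitution; state before step 2: counter=9 r=(9,0) succ=(0,0) retry=(0,0))
step 2 (T1 CAS): counter=10 r=(9,0) succ=(1,0) retry=(0,0)
step 3 (T1 CAS): counter=10 r=(9,0) succ=(1,0) retry=(1,0)
step 4 (T1 LOAD): counter=10 r=(10,0) succ=(1,0) retry=(1,0)
step 5 (T1 CAS): counter=11 r=(10,0) succ=(2,0) retry=(1,0)
step 6 (T2 CAS): counter=11 r=(10,0) succ=(2,0) retry=(1,1)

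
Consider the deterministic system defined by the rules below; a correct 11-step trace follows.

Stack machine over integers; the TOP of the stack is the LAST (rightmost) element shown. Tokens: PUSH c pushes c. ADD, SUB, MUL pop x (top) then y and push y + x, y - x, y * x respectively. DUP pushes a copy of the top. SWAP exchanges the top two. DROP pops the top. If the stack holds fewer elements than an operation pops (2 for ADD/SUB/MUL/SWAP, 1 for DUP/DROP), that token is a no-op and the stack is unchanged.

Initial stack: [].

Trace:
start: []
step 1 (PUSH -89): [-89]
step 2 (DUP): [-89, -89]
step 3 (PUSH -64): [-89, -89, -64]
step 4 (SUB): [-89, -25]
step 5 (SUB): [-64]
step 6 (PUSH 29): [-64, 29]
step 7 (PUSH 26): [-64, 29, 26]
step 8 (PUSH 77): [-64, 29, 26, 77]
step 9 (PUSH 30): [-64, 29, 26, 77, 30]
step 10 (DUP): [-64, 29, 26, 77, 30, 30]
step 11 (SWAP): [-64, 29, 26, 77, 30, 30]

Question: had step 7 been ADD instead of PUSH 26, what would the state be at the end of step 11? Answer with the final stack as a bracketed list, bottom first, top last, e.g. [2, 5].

(re-executing from step 7 with the substitution; state before step 7: [-64, 29])
step 7 (ADD): [-35]
step 8 (PUSH 77): [-35, 77]
step 9 (PUSH 30): [-35, 77, 30]
step 10 (DUP): [-35, 77, 30, 30]
step 11 (SWAP): [-35, 77, 30, 30]

[-35, 77, 30, 30]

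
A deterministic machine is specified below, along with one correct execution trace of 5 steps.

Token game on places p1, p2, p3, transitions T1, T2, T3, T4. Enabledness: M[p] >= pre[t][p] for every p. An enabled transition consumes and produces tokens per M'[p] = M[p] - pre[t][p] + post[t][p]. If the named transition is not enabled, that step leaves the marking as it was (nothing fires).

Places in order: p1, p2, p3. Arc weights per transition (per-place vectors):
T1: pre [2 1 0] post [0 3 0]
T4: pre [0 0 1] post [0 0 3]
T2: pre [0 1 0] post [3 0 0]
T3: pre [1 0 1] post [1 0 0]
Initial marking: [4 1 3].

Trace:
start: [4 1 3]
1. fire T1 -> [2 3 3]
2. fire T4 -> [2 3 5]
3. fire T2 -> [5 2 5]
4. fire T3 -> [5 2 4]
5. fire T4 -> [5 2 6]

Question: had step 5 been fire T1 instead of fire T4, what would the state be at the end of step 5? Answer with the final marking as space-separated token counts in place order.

(re-executing from step 5 with the substitution; state before step 5: [5 2 4])
5. fire T1 -> [3 4 4]

3 4 4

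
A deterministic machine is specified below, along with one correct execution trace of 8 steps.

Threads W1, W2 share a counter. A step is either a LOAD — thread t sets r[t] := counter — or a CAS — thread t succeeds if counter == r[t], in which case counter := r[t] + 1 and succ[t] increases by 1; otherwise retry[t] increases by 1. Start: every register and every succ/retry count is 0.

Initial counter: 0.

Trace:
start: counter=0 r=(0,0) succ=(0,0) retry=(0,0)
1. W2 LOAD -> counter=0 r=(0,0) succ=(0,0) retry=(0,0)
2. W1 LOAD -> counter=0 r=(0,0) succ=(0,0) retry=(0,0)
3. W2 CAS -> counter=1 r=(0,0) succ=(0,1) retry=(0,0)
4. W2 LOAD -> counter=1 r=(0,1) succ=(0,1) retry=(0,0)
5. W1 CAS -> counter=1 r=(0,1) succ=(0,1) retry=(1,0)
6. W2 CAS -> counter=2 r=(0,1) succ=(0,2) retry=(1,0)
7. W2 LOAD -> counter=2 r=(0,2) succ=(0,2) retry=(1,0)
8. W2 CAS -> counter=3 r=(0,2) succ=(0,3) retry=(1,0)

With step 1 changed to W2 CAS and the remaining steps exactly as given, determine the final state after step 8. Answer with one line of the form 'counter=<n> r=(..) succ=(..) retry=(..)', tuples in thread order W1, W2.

(re-executing from step 1 with the substitution; state before step 1: counter=0 r=(0,0) succ=(0,0) retry=(0,0))
1. W2 CAS -> counter=1 r=(0,0) succ=(0,1) retry=(0,0)
2. W1 LOAD -> counter=1 r=(1,0) succ=(0,1) retry=(0,0)
3. W2 CAS -> counter=1 r=(1,0) succ=(0,1) retry=(0,1)
4. W2 LOAD -> counter=1 r=(1,1) succ=(0,1) retry=(0,1)
5. W1 CAS -> counter=2 r=(1,1) succ=(1,1) retry=(0,1)
6. W2 CAS -> counter=2 r=(1,1) succ=(1,1) retry=(0,2)
7. W2 LOAD -> counter=2 r=(1,2) succ=(1,1) retry=(0,2)
8. W2 CAS -> counter=3 r=(1,2) succ=(1,2) retry=(0,2)

counter=3 r=(1,2) succ=(1,2) retry=(0,2)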